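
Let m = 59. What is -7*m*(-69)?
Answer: 28497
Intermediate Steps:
-7*m*(-69) = -7*59*(-69) = -413*(-69) = 28497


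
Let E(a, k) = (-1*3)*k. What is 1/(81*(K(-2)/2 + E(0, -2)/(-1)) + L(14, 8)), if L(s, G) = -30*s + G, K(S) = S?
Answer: -1/979 ≈ -0.0010215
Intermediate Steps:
E(a, k) = -3*k
L(s, G) = G - 30*s
1/(81*(K(-2)/2 + E(0, -2)/(-1)) + L(14, 8)) = 1/(81*(-2/2 - 3*(-2)/(-1)) + (8 - 30*14)) = 1/(81*(-2*½ + 6*(-1)) + (8 - 420)) = 1/(81*(-1 - 6) - 412) = 1/(81*(-7) - 412) = 1/(-567 - 412) = 1/(-979) = -1/979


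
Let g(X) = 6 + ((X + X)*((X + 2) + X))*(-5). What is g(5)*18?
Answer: -10692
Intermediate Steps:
g(X) = 6 - 10*X*(2 + 2*X) (g(X) = 6 + ((2*X)*((2 + X) + X))*(-5) = 6 + ((2*X)*(2 + 2*X))*(-5) = 6 + (2*X*(2 + 2*X))*(-5) = 6 - 10*X*(2 + 2*X))
g(5)*18 = (6 - 20*5 - 20*5**2)*18 = (6 - 100 - 20*25)*18 = (6 - 100 - 500)*18 = -594*18 = -10692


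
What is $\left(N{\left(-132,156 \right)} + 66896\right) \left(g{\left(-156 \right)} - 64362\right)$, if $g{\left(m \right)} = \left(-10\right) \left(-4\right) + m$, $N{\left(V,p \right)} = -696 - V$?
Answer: $-4276954696$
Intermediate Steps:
$g{\left(m \right)} = 40 + m$
$\left(N{\left(-132,156 \right)} + 66896\right) \left(g{\left(-156 \right)} - 64362\right) = \left(\left(-696 - -132\right) + 66896\right) \left(\left(40 - 156\right) - 64362\right) = \left(\left(-696 + 132\right) + 66896\right) \left(-116 - 64362\right) = \left(-564 + 66896\right) \left(-64478\right) = 66332 \left(-64478\right) = -4276954696$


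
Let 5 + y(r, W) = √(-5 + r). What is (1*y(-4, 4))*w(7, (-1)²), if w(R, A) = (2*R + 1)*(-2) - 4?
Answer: 170 - 102*I ≈ 170.0 - 102.0*I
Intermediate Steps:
w(R, A) = -6 - 4*R (w(R, A) = (1 + 2*R)*(-2) - 4 = (-2 - 4*R) - 4 = -6 - 4*R)
y(r, W) = -5 + √(-5 + r)
(1*y(-4, 4))*w(7, (-1)²) = (1*(-5 + √(-5 - 4)))*(-6 - 4*7) = (1*(-5 + √(-9)))*(-6 - 28) = (1*(-5 + 3*I))*(-34) = (-5 + 3*I)*(-34) = 170 - 102*I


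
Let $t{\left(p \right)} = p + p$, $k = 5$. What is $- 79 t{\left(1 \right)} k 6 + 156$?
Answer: $-4584$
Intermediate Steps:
$t{\left(p \right)} = 2 p$
$- 79 t{\left(1 \right)} k 6 + 156 = - 79 \cdot 2 \cdot 1 \cdot 5 \cdot 6 + 156 = - 79 \cdot 2 \cdot 5 \cdot 6 + 156 = - 79 \cdot 10 \cdot 6 + 156 = \left(-79\right) 60 + 156 = -4740 + 156 = -4584$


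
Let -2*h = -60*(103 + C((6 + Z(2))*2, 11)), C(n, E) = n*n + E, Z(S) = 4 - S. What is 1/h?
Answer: 1/11100 ≈ 9.0090e-5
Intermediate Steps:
C(n, E) = E + n² (C(n, E) = n² + E = E + n²)
h = 11100 (h = -(-30)*(103 + (11 + ((6 + (4 - 1*2))*2)²)) = -(-30)*(103 + (11 + ((6 + (4 - 2))*2)²)) = -(-30)*(103 + (11 + ((6 + 2)*2)²)) = -(-30)*(103 + (11 + (8*2)²)) = -(-30)*(103 + (11 + 16²)) = -(-30)*(103 + (11 + 256)) = -(-30)*(103 + 267) = -(-30)*370 = -½*(-22200) = 11100)
1/h = 1/11100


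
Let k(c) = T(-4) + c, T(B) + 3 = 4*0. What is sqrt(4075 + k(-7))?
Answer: sqrt(4065) ≈ 63.757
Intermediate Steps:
T(B) = -3 (T(B) = -3 + 4*0 = -3 + 0 = -3)
k(c) = -3 + c
sqrt(4075 + k(-7)) = sqrt(4075 + (-3 - 7)) = sqrt(4075 - 10) = sqrt(4065)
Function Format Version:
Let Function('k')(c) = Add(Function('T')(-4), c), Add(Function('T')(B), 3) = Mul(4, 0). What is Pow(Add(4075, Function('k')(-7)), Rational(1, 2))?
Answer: Pow(4065, Rational(1, 2)) ≈ 63.757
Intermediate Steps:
Function('T')(B) = -3 (Function('T')(B) = Add(-3, Mul(4, 0)) = Add(-3, 0) = -3)
Function('k')(c) = Add(-3, c)
Pow(Add(4075, Function('k')(-7)), Rational(1, 2)) = Pow(Add(4075, Add(-3, -7)), Rational(1, 2)) = Pow(Add(4075, -10), Rational(1, 2)) = Pow(4065, Rational(1, 2))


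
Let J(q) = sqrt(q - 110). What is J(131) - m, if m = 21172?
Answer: -21172 + sqrt(21) ≈ -21167.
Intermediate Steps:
J(q) = sqrt(-110 + q)
J(131) - m = sqrt(-110 + 131) - 1*21172 = sqrt(21) - 21172 = -21172 + sqrt(21)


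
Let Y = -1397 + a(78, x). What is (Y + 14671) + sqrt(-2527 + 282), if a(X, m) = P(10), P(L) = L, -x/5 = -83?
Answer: 13284 + I*sqrt(2245) ≈ 13284.0 + 47.381*I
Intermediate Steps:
x = 415 (x = -5*(-83) = 415)
a(X, m) = 10
Y = -1387 (Y = -1397 + 10 = -1387)
(Y + 14671) + sqrt(-2527 + 282) = (-1387 + 14671) + sqrt(-2527 + 282) = 13284 + sqrt(-2245) = 13284 + I*sqrt(2245)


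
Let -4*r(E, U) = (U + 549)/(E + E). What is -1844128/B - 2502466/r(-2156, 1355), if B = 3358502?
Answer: -647149369751852/28547267 ≈ -2.2669e+7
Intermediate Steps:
r(E, U) = -(549 + U)/(8*E) (r(E, U) = -(U + 549)/(4*(E + E)) = -(549 + U)/(4*(2*E)) = -(549 + U)*1/(2*E)/4 = -(549 + U)/(8*E))
-1844128/B - 2502466/r(-2156, 1355) = -1844128/3358502 - 2502466*(-17248/(-549 - 1*1355)) = -1844128*1/3358502 - 2502466*(-17248/(-549 - 1355)) = -922064/1679251 - 2502466/((⅛)*(-1/2156)*(-1904)) = -922064/1679251 - 2502466/17/154 = -922064/1679251 - 2502466*154/17 = -922064/1679251 - 385379764/17 = -647149369751852/28547267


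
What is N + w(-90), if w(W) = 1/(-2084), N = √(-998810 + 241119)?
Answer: -1/2084 + I*√757691 ≈ -0.00047985 + 870.45*I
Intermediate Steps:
N = I*√757691 (N = √(-757691) = I*√757691 ≈ 870.45*I)
w(W) = -1/2084
N + w(-90) = I*√757691 - 1/2084 = -1/2084 + I*√757691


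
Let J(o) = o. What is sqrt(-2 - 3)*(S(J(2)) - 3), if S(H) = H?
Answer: -I*sqrt(5) ≈ -2.2361*I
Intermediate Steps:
sqrt(-2 - 3)*(S(J(2)) - 3) = sqrt(-2 - 3)*(2 - 3) = sqrt(-5)*(-1) = (I*sqrt(5))*(-1) = -I*sqrt(5)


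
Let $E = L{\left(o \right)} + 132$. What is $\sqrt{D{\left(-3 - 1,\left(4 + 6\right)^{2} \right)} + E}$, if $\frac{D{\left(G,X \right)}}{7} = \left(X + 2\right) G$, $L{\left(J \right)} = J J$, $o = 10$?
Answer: $8 i \sqrt{41} \approx 51.225 i$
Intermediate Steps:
$L{\left(J \right)} = J^{2}$
$E = 232$ ($E = 10^{2} + 132 = 100 + 132 = 232$)
$D{\left(G,X \right)} = 7 G \left(2 + X\right)$ ($D{\left(G,X \right)} = 7 \left(X + 2\right) G = 7 \left(2 + X\right) G = 7 G \left(2 + X\right)$)
$\sqrt{D{\left(-3 - 1,\left(4 + 6\right)^{2} \right)} + E} = \sqrt{7 \left(-3 - 1\right) \left(2 + \left(4 + 6\right)^{2}\right) + 232} = \sqrt{7 \left(-3 - 1\right) \left(2 + 10^{2}\right) + 232} = \sqrt{7 \left(-4\right) \left(2 + 100\right) + 232} = \sqrt{7 \left(-4\right) 102 + 232} = \sqrt{-2856 + 232} = \sqrt{-2624} = 8 i \sqrt{41}$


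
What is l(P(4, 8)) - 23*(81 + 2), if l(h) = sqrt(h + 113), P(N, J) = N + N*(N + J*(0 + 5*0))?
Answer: -1909 + sqrt(133) ≈ -1897.5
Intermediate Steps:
P(N, J) = N + N**2 (P(N, J) = N + N*(N + J*(0 + 0)) = N + N*(N + J*0) = N + N*(N + 0) = N + N*N = N + N**2)
l(h) = sqrt(113 + h)
l(P(4, 8)) - 23*(81 + 2) = sqrt(113 + 4*(1 + 4)) - 23*(81 + 2) = sqrt(113 + 4*5) - 23*83 = sqrt(113 + 20) - 1*1909 = sqrt(133) - 1909 = -1909 + sqrt(133)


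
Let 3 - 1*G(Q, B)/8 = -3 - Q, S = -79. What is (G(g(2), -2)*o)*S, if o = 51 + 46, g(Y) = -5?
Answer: -61304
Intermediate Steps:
o = 97
G(Q, B) = 48 + 8*Q (G(Q, B) = 24 - 8*(-3 - Q) = 24 + (24 + 8*Q) = 48 + 8*Q)
(G(g(2), -2)*o)*S = ((48 + 8*(-5))*97)*(-79) = ((48 - 40)*97)*(-79) = (8*97)*(-79) = 776*(-79) = -61304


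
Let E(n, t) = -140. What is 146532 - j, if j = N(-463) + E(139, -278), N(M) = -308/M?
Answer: 67908828/463 ≈ 1.4667e+5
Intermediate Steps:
j = -64512/463 (j = -308/(-463) - 140 = -308*(-1/463) - 140 = 308/463 - 140 = -64512/463 ≈ -139.33)
146532 - j = 146532 - 1*(-64512/463) = 146532 + 64512/463 = 67908828/463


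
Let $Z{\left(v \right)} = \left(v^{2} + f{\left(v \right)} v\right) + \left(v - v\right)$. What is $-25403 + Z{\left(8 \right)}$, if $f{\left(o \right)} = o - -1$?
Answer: $-25267$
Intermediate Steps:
$f{\left(o \right)} = 1 + o$ ($f{\left(o \right)} = o + 1 = 1 + o$)
$Z{\left(v \right)} = v^{2} + v \left(1 + v\right)$ ($Z{\left(v \right)} = \left(v^{2} + \left(1 + v\right) v\right) + \left(v - v\right) = \left(v^{2} + v \left(1 + v\right)\right) + 0 = v^{2} + v \left(1 + v\right)$)
$-25403 + Z{\left(8 \right)} = -25403 + 8 \left(1 + 2 \cdot 8\right) = -25403 + 8 \left(1 + 16\right) = -25403 + 8 \cdot 17 = -25403 + 136 = -25267$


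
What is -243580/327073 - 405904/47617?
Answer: -144358787852/15574235041 ≈ -9.2691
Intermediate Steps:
-243580/327073 - 405904/47617 = -144358787852/15574235041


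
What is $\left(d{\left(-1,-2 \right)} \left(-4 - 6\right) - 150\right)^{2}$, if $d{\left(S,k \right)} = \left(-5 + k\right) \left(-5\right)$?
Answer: $250000$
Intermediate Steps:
$d{\left(S,k \right)} = 25 - 5 k$
$\left(d{\left(-1,-2 \right)} \left(-4 - 6\right) - 150\right)^{2} = \left(\left(25 - -10\right) \left(-4 - 6\right) - 150\right)^{2} = \left(\left(25 + 10\right) \left(-4 - 6\right) - 150\right)^{2} = \left(35 \left(-4 - 6\right) - 150\right)^{2} = \left(35 \left(-10\right) - 150\right)^{2} = \left(-350 - 150\right)^{2} = \left(-500\right)^{2} = 250000$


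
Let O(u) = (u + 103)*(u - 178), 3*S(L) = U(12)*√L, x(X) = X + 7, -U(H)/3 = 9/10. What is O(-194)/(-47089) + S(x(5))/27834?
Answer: -156/217 - 3*√3/46390 ≈ -0.71901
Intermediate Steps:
U(H) = -27/10
x(X) = 7 + X
S(L) = -9*√L/10 (S(L) = (-27*√L/10)/3 = -9*√L/10)
O(u) = (-178 + u)*(103 + u) (O(u) = (103 + u)*(-178 + u) = (-178 + u)*(103 + u))
O(-194)/(-47089) + S(x(5))/27834 = (-18334 + (-194)² - 75*(-194))/(-47089) - 9*√(7 + 5)/10/27834 = (-18334 + 37636 + 14550)*(-1/47089) - 9*√3/5*(1/27834) = 33852*(-1/47089) - 9*√3/5*(1/27834) = -156/217 - 9*√3/5*(1/27834) = -156/217 - 3*√3/46390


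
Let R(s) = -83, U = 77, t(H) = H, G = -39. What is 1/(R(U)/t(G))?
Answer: 39/83 ≈ 0.46988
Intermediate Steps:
1/(R(U)/t(G)) = 1/(-83/(-39)) = 1/(-83*(-1/39)) = 1/(83/39) = 39/83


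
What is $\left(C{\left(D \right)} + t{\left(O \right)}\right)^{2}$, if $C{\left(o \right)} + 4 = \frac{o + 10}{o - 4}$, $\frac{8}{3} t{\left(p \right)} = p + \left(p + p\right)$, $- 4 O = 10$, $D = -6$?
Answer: $\frac{332929}{6400} \approx 52.02$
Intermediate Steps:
$O = - \frac{5}{2}$ ($O = \left(- \frac{1}{4}\right) 10 = - \frac{5}{2} \approx -2.5$)
$t{\left(p \right)} = \frac{9 p}{8}$ ($t{\left(p \right)} = \frac{3 \left(p + \left(p + p\right)\right)}{8} = \frac{3 \left(p + 2 p\right)}{8} = \frac{3 \cdot 3 p}{8} = \frac{9 p}{8}$)
$C{\left(o \right)} = -4 + \frac{10 + o}{-4 + o}$ ($C{\left(o \right)} = -4 + \frac{o + 10}{o - 4} = -4 + \frac{10 + o}{-4 + o}$)
$\left(C{\left(D \right)} + t{\left(O \right)}\right)^{2} = \left(\frac{26 - -18}{-4 - 6} + \frac{9}{8} \left(- \frac{5}{2}\right)\right)^{2} = \left(\frac{26 + 18}{-10} - \frac{45}{16}\right)^{2} = \left(\left(- \frac{1}{10}\right) 44 - \frac{45}{16}\right)^{2} = \left(- \frac{22}{5} - \frac{45}{16}\right)^{2} = \left(- \frac{577}{80}\right)^{2} = \frac{332929}{6400}$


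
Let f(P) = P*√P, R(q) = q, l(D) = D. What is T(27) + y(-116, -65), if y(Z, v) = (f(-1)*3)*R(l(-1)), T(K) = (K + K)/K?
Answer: 2 + 3*I ≈ 2.0 + 3.0*I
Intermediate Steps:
T(K) = 2 (T(K) = (2*K)/K = 2)
f(P) = P^(3/2)
y(Z, v) = 3*I (y(Z, v) = ((-1)^(3/2)*3)*(-1) = (-I*3)*(-1) = -3*I*(-1) = 3*I)
T(27) + y(-116, -65) = 2 + 3*I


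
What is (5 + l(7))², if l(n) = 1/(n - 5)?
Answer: 121/4 ≈ 30.250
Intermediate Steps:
l(n) = 1/(-5 + n)
(5 + l(7))² = (5 + 1/(-5 + 7))² = (5 + 1/2)² = (5 + ½)² = (11/2)² = 121/4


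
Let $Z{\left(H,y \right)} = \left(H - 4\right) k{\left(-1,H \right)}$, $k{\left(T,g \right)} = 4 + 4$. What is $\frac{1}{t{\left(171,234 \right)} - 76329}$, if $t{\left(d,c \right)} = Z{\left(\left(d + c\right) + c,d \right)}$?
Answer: $- \frac{1}{71249} \approx -1.4035 \cdot 10^{-5}$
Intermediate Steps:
$k{\left(T,g \right)} = 8$
$Z{\left(H,y \right)} = -32 + 8 H$ ($Z{\left(H,y \right)} = \left(H - 4\right) 8 = \left(-4 + H\right) 8 = -32 + 8 H$)
$t{\left(d,c \right)} = -32 + 8 d + 16 c$ ($t{\left(d,c \right)} = -32 + 8 \left(\left(d + c\right) + c\right) = -32 + 8 \left(\left(c + d\right) + c\right) = -32 + 8 \left(d + 2 c\right) = -32 + \left(8 d + 16 c\right) = -32 + 8 d + 16 c$)
$\frac{1}{t{\left(171,234 \right)} - 76329} = \frac{1}{\left(-32 + 8 \cdot 171 + 16 \cdot 234\right) - 76329} = \frac{1}{\left(-32 + 1368 + 3744\right) - 76329} = \frac{1}{5080 - 76329} = \frac{1}{-71249} = - \frac{1}{71249}$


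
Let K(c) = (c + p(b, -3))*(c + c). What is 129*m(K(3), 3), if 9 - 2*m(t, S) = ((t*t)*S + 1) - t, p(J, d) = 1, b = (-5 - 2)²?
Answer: -109392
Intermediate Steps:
b = 49 (b = (-7)² = 49)
K(c) = 2*c*(1 + c) (K(c) = (c + 1)*(c + c) = (1 + c)*(2*c) = 2*c*(1 + c))
m(t, S) = 4 + t/2 - S*t²/2 (m(t, S) = 9/2 - (((t*t)*S + 1) - t)/2 = 9/2 - ((t²*S + 1) - t)/2 = 9/2 - ((S*t² + 1) - t)/2 = 9/2 - ((1 + S*t²) - t)/2 = 9/2 - (1 - t + S*t²)/2 = 9/2 + (-½ + t/2 - S*t²/2) = 4 + t/2 - S*t²/2)
129*m(K(3), 3) = 129*(4 + (2*3*(1 + 3))/2 - ½*3*(2*3*(1 + 3))²) = 129*(4 + (2*3*4)/2 - ½*3*(2*3*4)²) = 129*(4 + (½)*24 - ½*3*24²) = 129*(4 + 12 - ½*3*576) = 129*(4 + 12 - 864) = 129*(-848) = -109392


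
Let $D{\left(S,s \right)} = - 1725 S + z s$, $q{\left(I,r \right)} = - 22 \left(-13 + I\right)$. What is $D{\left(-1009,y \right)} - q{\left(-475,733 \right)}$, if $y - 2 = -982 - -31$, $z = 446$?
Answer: $1306535$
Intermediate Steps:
$q{\left(I,r \right)} = 286 - 22 I$
$y = -949$ ($y = 2 - 951 = -949$)
$D{\left(S,s \right)} = - 1725 S + 446 s$
$D{\left(-1009,y \right)} - q{\left(-475,733 \right)} = \left(\left(-1725\right) \left(-1009\right) + 446 \left(-949\right)\right) - \left(286 - -10450\right) = \left(1740525 - 423254\right) - \left(286 + 10450\right) = 1317271 - 10736 = 1306535$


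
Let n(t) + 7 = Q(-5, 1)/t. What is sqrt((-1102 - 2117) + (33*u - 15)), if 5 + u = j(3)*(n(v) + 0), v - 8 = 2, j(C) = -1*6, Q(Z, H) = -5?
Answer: I*sqrt(1914) ≈ 43.749*I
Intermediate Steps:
j(C) = -6
v = 10 (v = 8 + 2 = 10)
n(t) = -7 - 5/t
u = 40 (u = -5 - 6*((-7 - 5/10) + 0) = -5 - 6*((-7 - 5*1/10) + 0) = -5 - 6*((-7 - 1/2) + 0) = -5 - 6*(-15/2 + 0) = -5 - 6*(-15/2) = -5 + 45 = 40)
sqrt((-1102 - 2117) + (33*u - 15)) = sqrt((-1102 - 2117) + (33*40 - 15)) = sqrt(-3219 + (1320 - 15)) = sqrt(-3219 + 1305) = sqrt(-1914) = I*sqrt(1914)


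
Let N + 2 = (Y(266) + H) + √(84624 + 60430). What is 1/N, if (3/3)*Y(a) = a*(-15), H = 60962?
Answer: 28485/1622717923 - √145054/3245435846 ≈ 1.7437e-5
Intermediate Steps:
Y(a) = -15*a (Y(a) = a*(-15) = -15*a)
N = 56970 + √145054 (N = -2 + ((-15*266 + 60962) + √(84624 + 60430)) = -2 + ((-3990 + 60962) + √145054) = -2 + (56972 + √145054) = 56970 + √145054 ≈ 57351.)
1/N = 1/(56970 + √145054)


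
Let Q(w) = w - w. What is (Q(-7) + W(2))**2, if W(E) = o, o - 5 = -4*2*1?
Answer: 9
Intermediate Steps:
Q(w) = 0
o = -3 (o = 5 - 4*2*1 = 5 - 8*1 = 5 - 8 = -3)
W(E) = -3
(Q(-7) + W(2))**2 = (0 - 3)**2 = (-3)**2 = 9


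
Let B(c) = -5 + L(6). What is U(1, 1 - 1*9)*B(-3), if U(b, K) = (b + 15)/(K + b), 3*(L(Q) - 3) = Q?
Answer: 0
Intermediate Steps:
L(Q) = 3 + Q/3
U(b, K) = (15 + b)/(K + b)
B(c) = 0 (B(c) = -5 + (3 + (1/3)*6) = -5 + (3 + 2) = -5 + 5 = 0)
U(1, 1 - 1*9)*B(-3) = ((15 + 1)/((1 - 1*9) + 1))*0 = (16/((1 - 9) + 1))*0 = (16/(-8 + 1))*0 = (16/(-7))*0 = -1/7*16*0 = -16/7*0 = 0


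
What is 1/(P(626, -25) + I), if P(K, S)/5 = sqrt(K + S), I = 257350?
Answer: 10294/2649160299 - sqrt(601)/13245801495 ≈ 3.8839e-6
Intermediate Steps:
P(K, S) = 5*sqrt(K + S)
1/(P(626, -25) + I) = 1/(5*sqrt(626 - 25) + 257350) = 1/(5*sqrt(601) + 257350) = 1/(257350 + 5*sqrt(601))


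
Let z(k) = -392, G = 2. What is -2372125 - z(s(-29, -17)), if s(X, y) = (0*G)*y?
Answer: -2371733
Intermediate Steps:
s(X, y) = 0 (s(X, y) = (0*2)*y = 0*y = 0)
-2372125 - z(s(-29, -17)) = -2372125 - 1*(-392) = -2372125 + 392 = -2371733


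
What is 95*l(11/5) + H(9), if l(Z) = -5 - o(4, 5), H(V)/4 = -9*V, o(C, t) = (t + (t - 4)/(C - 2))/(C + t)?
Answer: -15427/18 ≈ -857.06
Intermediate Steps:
o(C, t) = (t + (-4 + t)/(-2 + C))/(C + t)
H(V) = -36*V (H(V) = 4*(-9*V) = -36*V)
l(Z) = -101/18 (l(Z) = -5 - (-4 - 1*5 + 4*5)/(4² - 2*4 - 2*5 + 4*5) = -5 - (-4 - 5 + 20)/(16 - 8 - 10 + 20) = -5 - 11/18 = -101/18)
95*l(11/5) + H(9) = 95*(-101/18) - 36*9 = -9595/18 - 324 = -15427/18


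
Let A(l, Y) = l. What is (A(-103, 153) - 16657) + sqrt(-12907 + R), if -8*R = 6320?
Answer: -16760 + I*sqrt(13697) ≈ -16760.0 + 117.03*I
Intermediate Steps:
R = -790 (R = -1/8*6320 = -790)
(A(-103, 153) - 16657) + sqrt(-12907 + R) = (-103 - 16657) + sqrt(-12907 - 790) = -16760 + sqrt(-13697) = -16760 + I*sqrt(13697)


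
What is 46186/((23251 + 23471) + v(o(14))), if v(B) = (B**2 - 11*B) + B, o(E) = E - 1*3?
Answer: 46186/46733 ≈ 0.98830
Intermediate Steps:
o(E) = -3 + E (o(E) = E - 3 = -3 + E)
v(B) = B**2 - 10*B
46186/((23251 + 23471) + v(o(14))) = 46186/((23251 + 23471) + (-3 + 14)*(-10 + (-3 + 14))) = 46186/(46722 + 11*(-10 + 11)) = 46186/(46722 + 11*1) = 46186/(46722 + 11) = 46186/46733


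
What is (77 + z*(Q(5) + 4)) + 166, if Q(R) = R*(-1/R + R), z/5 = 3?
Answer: 663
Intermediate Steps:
z = 15 (z = 5*3 = 15)
Q(R) = R*(R - 1/R)
(77 + z*(Q(5) + 4)) + 166 = (77 + 15*((-1 + 5²) + 4)) + 166 = (77 + 15*((-1 + 25) + 4)) + 166 = (77 + 15*(24 + 4)) + 166 = (77 + 15*28) + 166 = (77 + 420) + 166 = 497 + 166 = 663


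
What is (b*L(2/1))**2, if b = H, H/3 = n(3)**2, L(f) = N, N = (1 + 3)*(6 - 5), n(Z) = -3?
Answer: 11664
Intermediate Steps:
N = 4 (N = 4*1 = 4)
L(f) = 4
H = 27 (H = 3*(-3)**2 = 3*9 = 27)
b = 27
(b*L(2/1))**2 = (27*4)**2 = 108**2 = 11664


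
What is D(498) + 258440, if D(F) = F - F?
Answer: 258440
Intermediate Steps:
D(F) = 0
D(498) + 258440 = 0 + 258440 = 258440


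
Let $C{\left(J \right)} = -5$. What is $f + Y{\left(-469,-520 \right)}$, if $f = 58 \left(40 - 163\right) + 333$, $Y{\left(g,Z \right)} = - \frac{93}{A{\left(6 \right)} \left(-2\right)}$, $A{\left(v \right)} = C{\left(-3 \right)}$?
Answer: $- \frac{68103}{10} \approx -6810.3$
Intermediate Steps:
$A{\left(v \right)} = -5$
$Y{\left(g,Z \right)} = - \frac{93}{10}$ ($Y{\left(g,Z \right)} = - \frac{93}{\left(-5\right) \left(-2\right)} = - \frac{93}{10}$)
$f = -6801$ ($f = 58 \left(40 - 163\right) + 333 = 58 \left(-123\right) + 333 = -7134 + 333 = -6801$)
$f + Y{\left(-469,-520 \right)} = -6801 - \frac{93}{10} = - \frac{68103}{10}$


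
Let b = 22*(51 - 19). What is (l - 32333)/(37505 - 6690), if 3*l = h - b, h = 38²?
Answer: -96259/92445 ≈ -1.0413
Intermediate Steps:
b = 704 (b = 22*32 = 704)
h = 1444
l = 740/3 (l = (1444 - 1*704)/3 = (1444 - 704)/3 = (⅓)*740 = 740/3 ≈ 246.67)
(l - 32333)/(37505 - 6690) = (740/3 - 32333)/(37505 - 6690) = -96259/3/30815 = -96259/3*1/30815 = -96259/92445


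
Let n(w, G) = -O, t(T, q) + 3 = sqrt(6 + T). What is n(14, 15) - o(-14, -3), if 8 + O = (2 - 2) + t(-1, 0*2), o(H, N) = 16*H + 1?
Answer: 234 - sqrt(5) ≈ 231.76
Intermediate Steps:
o(H, N) = 1 + 16*H
t(T, q) = -3 + sqrt(6 + T)
O = -11 + sqrt(5) (O = -8 + ((2 - 2) + (-3 + sqrt(6 - 1))) = -8 + (0 + (-3 + sqrt(5))) = -8 + (-3 + sqrt(5)) = -11 + sqrt(5) ≈ -8.7639)
n(w, G) = 11 - sqrt(5) (n(w, G) = -(-11 + sqrt(5)) = 11 - sqrt(5))
n(14, 15) - o(-14, -3) = (11 - sqrt(5)) - (1 + 16*(-14)) = (11 - sqrt(5)) - (1 - 224) = (11 - sqrt(5)) - 1*(-223) = (11 - sqrt(5)) + 223 = 234 - sqrt(5)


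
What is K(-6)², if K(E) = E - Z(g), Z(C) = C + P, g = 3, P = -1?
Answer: 64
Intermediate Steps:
Z(C) = -1 + C (Z(C) = C - 1 = -1 + C)
K(E) = -2 + E (K(E) = E - (-1 + 3) = E - 1*2 = E - 2 = -2 + E)
K(-6)² = (-2 - 6)² = (-8)² = 64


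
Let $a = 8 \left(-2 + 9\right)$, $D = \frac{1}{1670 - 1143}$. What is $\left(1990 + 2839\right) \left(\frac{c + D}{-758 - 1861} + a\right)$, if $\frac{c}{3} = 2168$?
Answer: $\frac{356690796451}{1380213} \approx 2.5843 \cdot 10^{5}$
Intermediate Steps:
$c = 6504$ ($c = 3 \cdot 2168 = 6504$)
$D = \frac{1}{527} \approx 0.0018975$
$a = 56$ ($a = 8 \cdot 7 = 56$)
$\left(1990 + 2839\right) \left(\frac{c + D}{-758 - 1861} + a\right) = \left(1990 + 2839\right) \left(\frac{6504 + \frac{1}{527}}{-758 - 1861} + 56\right) = 4829 \left(\frac{3427609}{527 \left(-2619\right)} + 56\right) = 4829 \left(\frac{3427609}{527} \left(- \frac{1}{2619}\right) + 56\right) = 4829 \left(- \frac{3427609}{1380213} + 56\right) = 4829 \cdot \frac{73864319}{1380213} = \frac{356690796451}{1380213}$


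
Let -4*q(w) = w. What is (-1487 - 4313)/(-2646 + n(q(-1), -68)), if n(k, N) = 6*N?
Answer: 2900/1527 ≈ 1.8991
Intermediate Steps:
q(w) = -w/4
(-1487 - 4313)/(-2646 + n(q(-1), -68)) = (-1487 - 4313)/(-2646 + 6*(-68)) = -5800/(-2646 - 408) = -5800/(-3054) = -5800*(-1/3054) = 2900/1527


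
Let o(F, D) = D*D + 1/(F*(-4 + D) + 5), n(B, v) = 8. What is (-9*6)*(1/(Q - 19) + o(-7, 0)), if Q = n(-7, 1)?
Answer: 36/11 ≈ 3.2727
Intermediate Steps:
Q = 8
o(F, D) = D**2 + 1/(5 + F*(-4 + D))
(-9*6)*(1/(Q - 19) + o(-7, 0)) = (-9*6)*(1/(8 - 19) + (1 + 5*0**2 - 7*0**3 - 4*(-7)*0**2)/(5 - 4*(-7) + 0*(-7))) = -54*(1/(-11) + (1 + 5*0 - 7*0 - 4*(-7)*0)/(5 + 28 + 0)) = -54*(-1/11 + (1 + 0 + 0 + 0)/33) = -54*(-1/11 + (1/33)*1) = -54*(-1/11 + 1/33) = -54*(-2/33) = 36/11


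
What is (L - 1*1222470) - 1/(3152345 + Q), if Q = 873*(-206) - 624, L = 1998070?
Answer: 2304992454799/2971883 ≈ 7.7560e+5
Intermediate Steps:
Q = -180462 (Q = -179838 - 624 = -180462)
(L - 1*1222470) - 1/(3152345 + Q) = (1998070 - 1*1222470) - 1/(3152345 - 180462) = (1998070 - 1222470) - 1/2971883 = 775600 - 1*1/2971883 = 775600 - 1/2971883 = 2304992454799/2971883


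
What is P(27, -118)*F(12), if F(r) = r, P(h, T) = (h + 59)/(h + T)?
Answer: -1032/91 ≈ -11.341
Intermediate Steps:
P(h, T) = (59 + h)/(T + h)
P(27, -118)*F(12) = ((59 + 27)/(-118 + 27))*12 = (86/(-91))*12 = -1/91*86*12 = -86/91*12 = -1032/91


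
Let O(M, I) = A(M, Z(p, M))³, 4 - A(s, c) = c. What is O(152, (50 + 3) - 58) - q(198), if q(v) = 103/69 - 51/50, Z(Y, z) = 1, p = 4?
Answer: 91519/3450 ≈ 26.527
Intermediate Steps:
A(s, c) = 4 - c
O(M, I) = 27 (O(M, I) = (4 - 1*1)³ = (4 - 1)³ = 3³ = 27)
q(v) = 1631/3450 (q(v) = 103*(1/69) - 51*1/50 = 103/69 - 51/50 = 1631/3450)
O(152, (50 + 3) - 58) - q(198) = 27 - 1*1631/3450 = 27 - 1631/3450 = 91519/3450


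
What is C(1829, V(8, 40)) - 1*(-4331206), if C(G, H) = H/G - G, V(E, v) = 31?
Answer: 255433244/59 ≈ 4.3294e+6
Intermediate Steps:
C(G, H) = -G + H/G
C(1829, V(8, 40)) - 1*(-4331206) = (-1*1829 + 31/1829) - 1*(-4331206) = (-1829 + 31*(1/1829)) + 4331206 = (-1829 + 1/59) + 4331206 = -107910/59 + 4331206 = 255433244/59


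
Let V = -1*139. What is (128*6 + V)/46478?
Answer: 37/2734 ≈ 0.013533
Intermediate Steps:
V = -139
(128*6 + V)/46478 = (128*6 - 139)/46478 = (768 - 139)*(1/46478) = 629*(1/46478) = 37/2734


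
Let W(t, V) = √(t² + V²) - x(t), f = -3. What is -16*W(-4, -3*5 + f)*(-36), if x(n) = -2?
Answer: 1152 + 1152*√85 ≈ 11773.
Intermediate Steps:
W(t, V) = 2 + √(V² + t²) (W(t, V) = √(t² + V²) - 1*(-2) = √(V² + t²) + 2 = 2 + √(V² + t²))
-16*W(-4, -3*5 + f)*(-36) = -16*(2 + √((-3*5 - 3)² + (-4)²))*(-36) = -16*(2 + √((-15 - 3)² + 16))*(-36) = -16*(2 + √((-18)² + 16))*(-36) = -16*(2 + √(324 + 16))*(-36) = -16*(2 + √340)*(-36) = -16*(2 + 2*√85)*(-36) = (-32 - 32*√85)*(-36) = 1152 + 1152*√85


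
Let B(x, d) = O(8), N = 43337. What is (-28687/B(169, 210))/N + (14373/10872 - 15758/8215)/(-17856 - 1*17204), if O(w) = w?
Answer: -8260671516617/99854653858400 ≈ -0.082727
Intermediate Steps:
B(x, d) = 8
(-28687/B(169, 210))/N + (14373/10872 - 15758/8215)/(-17856 - 1*17204) = -28687/8/43337 + (14373/10872 - 15758/8215)/(-17856 - 1*17204) = -28687*⅛*(1/43337) + (14373*(1/10872) - 15758*1/8215)/(-17856 - 17204) = -28687/8*1/43337 + (1597/1208 - 15758/8215)/(-35060) = -28687/346696 - 5916309/9923720*(-1/35060) = -28687/346696 + 5916309/347925623200 = -8260671516617/99854653858400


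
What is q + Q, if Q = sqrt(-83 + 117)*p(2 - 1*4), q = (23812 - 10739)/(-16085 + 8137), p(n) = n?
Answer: -13073/7948 - 2*sqrt(34) ≈ -13.307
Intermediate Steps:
q = -13073/7948 (q = 13073/(-7948) = 13073*(-1/7948) = -13073/7948 ≈ -1.6448)
Q = -2*sqrt(34) (Q = sqrt(-83 + 117)*(2 - 1*4) = sqrt(34)*(2 - 4) = sqrt(34)*(-2) = -2*sqrt(34) ≈ -11.662)
q + Q = -13073/7948 - 2*sqrt(34)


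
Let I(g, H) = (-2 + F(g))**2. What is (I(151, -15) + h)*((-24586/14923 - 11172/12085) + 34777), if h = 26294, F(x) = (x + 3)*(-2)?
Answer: 767578704792585786/180344455 ≈ 4.2562e+9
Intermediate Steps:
F(x) = -6 - 2*x (F(x) = (3 + x)*(-2) = -6 - 2*x)
I(g, H) = (-8 - 2*g)**2 (I(g, H) = (-2 + (-6 - 2*g))**2 = (-8 - 2*g)**2)
(I(151, -15) + h)*((-24586/14923 - 11172/12085) + 34777) = (4*(4 + 151)**2 + 26294)*((-24586/14923 - 11172/12085) + 34777) = (4*155**2 + 26294)*((-24586*1/14923 - 11172*1/12085) + 34777) = (4*24025 + 26294)*((-24586/14923 - 11172/12085) + 34777) = (96100 + 26294)*(-463841566/180344455 + 34777) = 122394*(6271375269969/180344455) = 767578704792585786/180344455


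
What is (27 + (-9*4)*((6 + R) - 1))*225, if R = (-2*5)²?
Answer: -844425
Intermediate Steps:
R = 100 (R = (-10)² = 100)
(27 + (-9*4)*((6 + R) - 1))*225 = (27 + (-9*4)*((6 + 100) - 1))*225 = (27 - 36*(106 - 1))*225 = (27 - 36*105)*225 = (27 - 3780)*225 = -3753*225 = -844425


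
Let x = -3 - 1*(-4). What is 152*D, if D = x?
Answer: 152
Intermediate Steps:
x = 1 (x = -3 + 4 = 1)
D = 1
152*D = 152*1 = 152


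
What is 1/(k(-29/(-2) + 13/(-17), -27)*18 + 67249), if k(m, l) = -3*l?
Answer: 1/68707 ≈ 1.4555e-5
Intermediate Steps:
1/(k(-29/(-2) + 13/(-17), -27)*18 + 67249) = 1/(-3*(-27)*18 + 67249) = 1/(81*18 + 67249) = 1/(1458 + 67249) = 1/68707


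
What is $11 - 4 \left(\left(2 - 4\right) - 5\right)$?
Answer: $39$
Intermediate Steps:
$11 - 4 \left(\left(2 - 4\right) - 5\right) = 11 - 4 \left(-2 - 5\right) = 11 - -28 = 11 + 28 = 39$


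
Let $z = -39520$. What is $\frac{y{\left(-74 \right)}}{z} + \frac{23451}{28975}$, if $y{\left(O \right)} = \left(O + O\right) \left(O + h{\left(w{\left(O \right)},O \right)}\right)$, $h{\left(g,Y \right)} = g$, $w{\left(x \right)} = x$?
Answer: $\frac{192181}{753350} \approx 0.2551$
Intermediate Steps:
$y{\left(O \right)} = 4 O^{2}$ ($y{\left(O \right)} = \left(O + O\right) \left(O + O\right) = 2 O 2 O = 4 O^{2}$)
$\frac{y{\left(-74 \right)}}{z} + \frac{23451}{28975} = \frac{4 \left(-74\right)^{2}}{-39520} + \frac{23451}{28975} = 4 \cdot 5476 \left(- \frac{1}{39520}\right) + 23451 \cdot \frac{1}{28975} = 21904 \left(- \frac{1}{39520}\right) + \frac{23451}{28975} = - \frac{1369}{2470} + \frac{23451}{28975} = \frac{192181}{753350}$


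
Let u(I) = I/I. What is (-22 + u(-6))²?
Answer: 441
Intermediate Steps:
u(I) = 1
(-22 + u(-6))² = (-22 + 1)² = (-21)² = 441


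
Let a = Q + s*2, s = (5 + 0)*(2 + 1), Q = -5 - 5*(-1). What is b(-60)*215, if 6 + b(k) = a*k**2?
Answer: 23218710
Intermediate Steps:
Q = 0 (Q = -5 + 5 = 0)
s = 15 (s = 5*3 = 15)
a = 30 (a = 0 + 15*2 = 0 + 30 = 30)
b(k) = -6 + 30*k**2
b(-60)*215 = (-6 + 30*(-60)**2)*215 = (-6 + 30*3600)*215 = (-6 + 108000)*215 = 107994*215 = 23218710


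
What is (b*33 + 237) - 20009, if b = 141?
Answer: -15119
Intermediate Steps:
(b*33 + 237) - 20009 = (141*33 + 237) - 20009 = (4653 + 237) - 20009 = 4890 - 20009 = -15119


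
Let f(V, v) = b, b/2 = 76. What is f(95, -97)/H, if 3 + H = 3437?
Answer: 76/1717 ≈ 0.044263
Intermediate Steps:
b = 152 (b = 2*76 = 152)
f(V, v) = 152
H = 3434 (H = -3 + 3437 = 3434)
f(95, -97)/H = 152/3434 = 152*(1/3434) = 76/1717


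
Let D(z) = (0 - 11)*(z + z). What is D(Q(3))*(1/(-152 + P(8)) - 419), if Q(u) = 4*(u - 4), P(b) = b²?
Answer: -36873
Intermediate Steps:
Q(u) = -16 + 4*u (Q(u) = 4*(-4 + u) = -16 + 4*u)
D(z) = -22*z
D(Q(3))*(1/(-152 + P(8)) - 419) = (-22*(-16 + 4*3))*(1/(-152 + 8²) - 419) = (-22*(-16 + 12))*(1/(-152 + 64) - 419) = (-22*(-4))*(1/(-88) - 419) = 88*(-1/88 - 419) = 88*(-36873/88) = -36873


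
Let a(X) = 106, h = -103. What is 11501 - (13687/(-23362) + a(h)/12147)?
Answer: 3263897018831/283778214 ≈ 11502.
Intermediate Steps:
11501 - (13687/(-23362) + a(h)/12147) = 11501 - (13687/(-23362) + 106/12147) = 11501 - (13687*(-1/23362) + 106*(1/12147)) = 11501 - (-13687/23362 + 106/12147) = 11501 - 1*(-163779617/283778214) = 11501 + 163779617/283778214 = 3263897018831/283778214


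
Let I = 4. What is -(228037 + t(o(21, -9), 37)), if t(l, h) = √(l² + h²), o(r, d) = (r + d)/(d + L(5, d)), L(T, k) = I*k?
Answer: -228037 - √308041/15 ≈ -2.2807e+5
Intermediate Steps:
L(T, k) = 4*k
o(r, d) = (d + r)/(5*d) (o(r, d) = (r + d)/(d + 4*d) = (d + r)/((5*d)) = (d + r)*(1/(5*d)) = (d + r)/(5*d))
t(l, h) = √(h² + l²)
-(228037 + t(o(21, -9), 37)) = -(228037 + √(37² + ((⅕)*(-9 + 21)/(-9))²)) = -(228037 + √(1369 + ((⅕)*(-⅑)*12)²)) = -(228037 + √(1369 + (-4/15)²)) = -(228037 + √(1369 + 16/225)) = -(228037 + √(308041/225)) = -(228037 + √308041/15) = -228037 - √308041/15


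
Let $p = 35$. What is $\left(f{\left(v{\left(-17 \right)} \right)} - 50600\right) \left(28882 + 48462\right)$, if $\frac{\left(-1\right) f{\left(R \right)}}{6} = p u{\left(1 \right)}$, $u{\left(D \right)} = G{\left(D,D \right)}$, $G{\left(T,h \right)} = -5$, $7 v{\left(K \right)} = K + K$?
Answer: $-3832395200$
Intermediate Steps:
$v{\left(K \right)} = \frac{2 K}{7}$ ($v{\left(K \right)} = \frac{K + K}{7} = \frac{2 K}{7}$)
$u{\left(D \right)} = -5$
$f{\left(R \right)} = 1050$ ($f{\left(R \right)} = - 6 \cdot 35 \left(-5\right) = \left(-6\right) \left(-175\right) = 1050$)
$\left(f{\left(v{\left(-17 \right)} \right)} - 50600\right) \left(28882 + 48462\right) = \left(1050 - 50600\right) \left(28882 + 48462\right) = \left(-49550\right) 77344 = -3832395200$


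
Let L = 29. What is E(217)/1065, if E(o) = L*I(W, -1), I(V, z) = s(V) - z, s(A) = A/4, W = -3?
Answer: 29/4260 ≈ 0.0068075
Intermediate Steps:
s(A) = A/4 (s(A) = A*(¼) = A/4)
I(V, z) = -z + V/4 (I(V, z) = V/4 - z = -z + V/4)
E(o) = 29/4 (E(o) = 29*(-1*(-1) + (¼)*(-3)) = 29*(1 - ¾) = 29*(¼) = 29/4)
E(217)/1065 = (29/4)/1065 = (29/4)*(1/1065) = 29/4260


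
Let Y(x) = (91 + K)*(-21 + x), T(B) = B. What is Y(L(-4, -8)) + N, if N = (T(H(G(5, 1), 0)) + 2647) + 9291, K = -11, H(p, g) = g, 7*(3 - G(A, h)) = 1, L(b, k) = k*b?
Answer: 12818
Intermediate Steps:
L(b, k) = b*k
G(A, h) = 20/7 (G(A, h) = 3 - 1/7*1 = 3 - 1/7 = 20/7)
N = 11938 (N = (0 + 2647) + 9291 = 2647 + 9291 = 11938)
Y(x) = -1680 + 80*x (Y(x) = (91 - 11)*(-21 + x) = 80*(-21 + x) = -1680 + 80*x)
Y(L(-4, -8)) + N = (-1680 + 80*(-4*(-8))) + 11938 = (-1680 + 80*32) + 11938 = (-1680 + 2560) + 11938 = 880 + 11938 = 12818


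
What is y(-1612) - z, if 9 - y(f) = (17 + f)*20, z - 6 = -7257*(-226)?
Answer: -1608179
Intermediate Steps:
z = 1640088 (z = 6 - 7257*(-226) = 6 + 1640082 = 1640088)
y(f) = -331 - 20*f (y(f) = 9 - (17 + f)*20 = 9 - (340 + 20*f) = 9 + (-340 - 20*f) = -331 - 20*f)
y(-1612) - z = (-331 - 20*(-1612)) - 1*1640088 = (-331 + 32240) - 1640088 = 31909 - 1640088 = -1608179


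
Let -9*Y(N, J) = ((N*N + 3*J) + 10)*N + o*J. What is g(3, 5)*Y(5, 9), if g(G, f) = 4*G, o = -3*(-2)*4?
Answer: -2104/3 ≈ -701.33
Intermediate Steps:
o = 24 (o = 6*4 = 24)
Y(N, J) = -8*J/3 - N*(10 + N² + 3*J)/9 (Y(N, J) = -(((N*N + 3*J) + 10)*N + 24*J)/9 = -(((N² + 3*J) + 10)*N + 24*J)/9 = -((10 + N² + 3*J)*N + 24*J)/9 = -(N*(10 + N² + 3*J) + 24*J)/9 = -(24*J + N*(10 + N² + 3*J))/9 = -8*J/3 - N*(10 + N² + 3*J)/9)
g(3, 5)*Y(5, 9) = (4*3)*(-10/9*5 - 8/3*9 - ⅑*5³ - ⅓*9*5) = 12*(-50/9 - 24 - ⅑*125 - 15) = 12*(-50/9 - 24 - 125/9 - 15) = 12*(-526/9) = -2104/3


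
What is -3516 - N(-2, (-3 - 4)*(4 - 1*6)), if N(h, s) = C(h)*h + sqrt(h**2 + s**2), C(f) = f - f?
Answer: -3516 - 10*sqrt(2) ≈ -3530.1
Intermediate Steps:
C(f) = 0
N(h, s) = sqrt(h**2 + s**2) (N(h, s) = 0*h + sqrt(h**2 + s**2) = 0 + sqrt(h**2 + s**2) = sqrt(h**2 + s**2))
-3516 - N(-2, (-3 - 4)*(4 - 1*6)) = -3516 - sqrt((-2)**2 + ((-3 - 4)*(4 - 1*6))**2) = -3516 - sqrt(4 + (-7*(4 - 6))**2) = -3516 - sqrt(4 + (-7*(-2))**2) = -3516 - sqrt(4 + 14**2) = -3516 - sqrt(4 + 196) = -3516 - sqrt(200) = -3516 - 10*sqrt(2)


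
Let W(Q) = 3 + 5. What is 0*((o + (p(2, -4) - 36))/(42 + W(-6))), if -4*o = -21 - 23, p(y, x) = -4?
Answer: 0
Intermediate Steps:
o = 11 (o = -(-21 - 23)/4 = -¼*(-44) = 11)
W(Q) = 8
0*((o + (p(2, -4) - 36))/(42 + W(-6))) = 0*((11 + (-4 - 36))/(42 + 8)) = 0*((11 - 40)/50) = 0*(-29*1/50) = 0*(-29/50) = 0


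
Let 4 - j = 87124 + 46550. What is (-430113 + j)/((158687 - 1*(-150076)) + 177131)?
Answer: -563783/485894 ≈ -1.1603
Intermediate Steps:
j = -133670 (j = 4 - (87124 + 46550) = 4 - 1*133674 = 4 - 133674 = -133670)
(-430113 + j)/((158687 - 1*(-150076)) + 177131) = (-430113 - 133670)/((158687 - 1*(-150076)) + 177131) = -563783/((158687 + 150076) + 177131) = -563783/(308763 + 177131) = -563783/485894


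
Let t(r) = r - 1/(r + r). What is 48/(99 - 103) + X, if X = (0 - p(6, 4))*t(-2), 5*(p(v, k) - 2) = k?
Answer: -71/10 ≈ -7.1000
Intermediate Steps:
p(v, k) = 2 + k/5
t(r) = r - 1/(2*r)
X = 49/10 (X = (0 - (2 + (1/5)*4))*(-2 - 1/2/(-2)) = (0 - (2 + 4/5))*(-2 - 1/2*(-1/2)) = (0 - 1*14/5)*(-2 + 1/4) = (0 - 14/5)*(-7/4) = -14/5*(-7/4) = 49/10 ≈ 4.9000)
48/(99 - 103) + X = 48/(99 - 103) + 49/10 = 48/(-4) + 49/10 = -1/4*48 + 49/10 = -12 + 49/10 = -71/10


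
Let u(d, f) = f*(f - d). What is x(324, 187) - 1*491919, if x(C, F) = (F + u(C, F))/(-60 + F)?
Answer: -62499145/127 ≈ -4.9212e+5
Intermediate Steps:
x(C, F) = (F + F*(F - C))/(-60 + F)
x(324, 187) - 1*491919 = 187*(1 + 187 - 1*324)/(-60 + 187) - 1*491919 = 187*(1 + 187 - 324)/127 - 491919 = 187*(1/127)*(-136) - 491919 = -25432/127 - 491919 = -62499145/127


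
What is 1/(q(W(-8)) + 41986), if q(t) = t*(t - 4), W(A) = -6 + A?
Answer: 1/42238 ≈ 2.3675e-5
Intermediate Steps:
q(t) = t*(-4 + t)
1/(q(W(-8)) + 41986) = 1/((-6 - 8)*(-4 + (-6 - 8)) + 41986) = 1/(-14*(-4 - 14) + 41986) = 1/(-14*(-18) + 41986) = 1/(252 + 41986) = 1/42238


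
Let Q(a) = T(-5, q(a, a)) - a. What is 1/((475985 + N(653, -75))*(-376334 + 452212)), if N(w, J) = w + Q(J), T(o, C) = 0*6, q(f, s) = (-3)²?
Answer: 1/36172029014 ≈ 2.7646e-11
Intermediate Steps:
q(f, s) = 9
T(o, C) = 0
Q(a) = -a (Q(a) = 0 - a = -a)
N(w, J) = w - J
1/((475985 + N(653, -75))*(-376334 + 452212)) = 1/((475985 + (653 - 1*(-75)))*(-376334 + 452212)) = 1/((475985 + (653 + 75))*75878) = 1/((475985 + 728)*75878) = 1/(476713*75878) = 1/36172029014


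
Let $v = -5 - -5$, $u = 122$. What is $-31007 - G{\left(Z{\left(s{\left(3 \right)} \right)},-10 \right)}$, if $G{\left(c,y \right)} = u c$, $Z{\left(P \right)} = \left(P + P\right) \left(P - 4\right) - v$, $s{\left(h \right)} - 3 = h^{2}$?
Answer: $-54431$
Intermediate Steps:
$v = 0$ ($v = -5 + 5 = 0$)
$s{\left(h \right)} = 3 + h^{2}$
$Z{\left(P \right)} = 2 P \left(-4 + P\right)$ ($Z{\left(P \right)} = \left(P + P\right) \left(P - 4\right) - 0 = 2 P \left(-4 + P\right) + 0 = 2 P \left(-4 + P\right)$)
$G{\left(c,y \right)} = 122 c$
$-31007 - G{\left(Z{\left(s{\left(3 \right)} \right)},-10 \right)} = -31007 - 122 \cdot 2 \left(3 + 3^{2}\right) \left(-4 + \left(3 + 3^{2}\right)\right) = -31007 - 122 \cdot 2 \left(3 + 9\right) \left(-4 + \left(3 + 9\right)\right) = -31007 - 122 \cdot 2 \cdot 12 \left(-4 + 12\right) = -31007 - 122 \cdot 2 \cdot 12 \cdot 8 = -31007 - 122 \cdot 192 = -31007 - 23424 = -54431$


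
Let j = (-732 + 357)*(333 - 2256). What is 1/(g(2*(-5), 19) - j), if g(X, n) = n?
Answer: -1/721106 ≈ -1.3868e-6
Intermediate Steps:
j = 721125 (j = -375*(-1923) = 721125)
1/(g(2*(-5), 19) - j) = 1/(19 - 1*721125) = 1/(19 - 721125) = 1/(-721106) = -1/721106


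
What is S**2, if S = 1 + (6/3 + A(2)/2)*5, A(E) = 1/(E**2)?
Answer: 8649/64 ≈ 135.14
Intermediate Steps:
A(E) = E**(-2)
S = 93/8 (S = 1 + (6/3 + 1/(2**2*2))*5 = 1 + (6*(1/3) + (1/4)*(1/2))*5 = 1 + (2 + 1/8)*5 = 1 + (17/8)*5 = 1 + 85/8 = 93/8 ≈ 11.625)
S**2 = (93/8)**2 = 8649/64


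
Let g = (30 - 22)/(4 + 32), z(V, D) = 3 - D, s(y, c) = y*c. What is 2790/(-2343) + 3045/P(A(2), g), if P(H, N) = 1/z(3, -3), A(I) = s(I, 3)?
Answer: 14267940/781 ≈ 18269.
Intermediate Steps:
s(y, c) = c*y
A(I) = 3*I
g = 2/9 (g = 8/36 = 8*(1/36) = 2/9 ≈ 0.22222)
P(H, N) = ⅙ (P(H, N) = 1/(3 - 1*(-3)) = 1/(3 + 3) = 1/6 = ⅙)
2790/(-2343) + 3045/P(A(2), g) = 2790/(-2343) + 3045/(⅙) = 2790*(-1/2343) + 3045*6 = -930/781 + 18270 = 14267940/781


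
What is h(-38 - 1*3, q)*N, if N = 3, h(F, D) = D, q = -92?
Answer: -276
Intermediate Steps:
h(-38 - 1*3, q)*N = -92*3 = -276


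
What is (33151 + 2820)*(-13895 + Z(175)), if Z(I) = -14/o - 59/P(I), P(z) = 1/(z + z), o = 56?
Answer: -4970508751/4 ≈ -1.2426e+9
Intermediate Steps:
P(z) = 1/(2*z)
Z(I) = -¼ - 118*I (Z(I) = -14/56 - 59*2*I = -14*1/56 - 118*I = -¼ - 118*I)
(33151 + 2820)*(-13895 + Z(175)) = (33151 + 2820)*(-13895 + (-¼ - 118*175)) = 35971*(-13895 + (-¼ - 20650)) = 35971*(-13895 - 82601/4) = 35971*(-138181/4) = -4970508751/4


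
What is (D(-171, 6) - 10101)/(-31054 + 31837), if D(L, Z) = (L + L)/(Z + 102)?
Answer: -60625/4698 ≈ -12.904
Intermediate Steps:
D(L, Z) = 2*L/(102 + Z) (D(L, Z) = (2*L)/(102 + Z) = 2*L/(102 + Z))
(D(-171, 6) - 10101)/(-31054 + 31837) = (2*(-171)/(102 + 6) - 10101)/(-31054 + 31837) = (2*(-171)/108 - 10101)/783 = (2*(-171)*(1/108) - 10101)*(1/783) = (-19/6 - 10101)*(1/783) = -60625/6*1/783 = -60625/4698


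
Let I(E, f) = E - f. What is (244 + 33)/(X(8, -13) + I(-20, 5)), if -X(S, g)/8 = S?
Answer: -277/89 ≈ -3.1124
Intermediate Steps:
X(S, g) = -8*S
(244 + 33)/(X(8, -13) + I(-20, 5)) = (244 + 33)/(-8*8 + (-20 - 1*5)) = 277/(-64 + (-20 - 5)) = 277/(-64 - 25) = 277/(-89) = 277*(-1/89) = -277/89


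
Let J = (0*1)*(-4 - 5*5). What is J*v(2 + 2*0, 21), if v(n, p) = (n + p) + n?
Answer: 0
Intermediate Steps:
J = 0 (J = 0*(-4 - 25) = 0*(-29) = 0)
v(n, p) = p + 2*n
J*v(2 + 2*0, 21) = 0*(21 + 2*(2 + 2*0)) = 0*(21 + 2*(2 + 0)) = 0*(21 + 2*2) = 0*(21 + 4) = 0*25 = 0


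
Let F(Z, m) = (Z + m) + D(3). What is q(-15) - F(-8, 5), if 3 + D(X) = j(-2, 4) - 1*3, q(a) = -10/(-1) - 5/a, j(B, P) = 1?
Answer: 55/3 ≈ 18.333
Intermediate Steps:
q(a) = 10 - 5/a (q(a) = -10*(-1) - 5/a = 10 - 5/a)
D(X) = -5 (D(X) = -3 + (1 - 1*3) = -3 + (1 - 3) = -3 - 2 = -5)
F(Z, m) = -5 + Z + m (F(Z, m) = (Z + m) - 5 = -5 + Z + m)
q(-15) - F(-8, 5) = (10 - 5/(-15)) - (-5 - 8 + 5) = (10 - 5*(-1/15)) - 1*(-8) = (10 + ⅓) + 8 = 31/3 + 8 = 55/3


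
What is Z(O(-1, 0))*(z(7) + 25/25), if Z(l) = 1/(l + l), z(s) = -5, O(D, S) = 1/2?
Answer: -4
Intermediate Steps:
O(D, S) = ½
Z(l) = 1/(2*l)
Z(O(-1, 0))*(z(7) + 25/25) = (1/(2*(½)))*(-5 + 25/25) = ((½)*2)*(-5 + 25*(1/25)) = 1*(-5 + 1) = 1*(-4) = -4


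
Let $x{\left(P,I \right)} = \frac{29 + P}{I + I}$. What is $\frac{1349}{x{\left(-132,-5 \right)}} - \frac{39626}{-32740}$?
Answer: $\frac{222872039}{1686110} \approx 132.18$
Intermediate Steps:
$x{\left(P,I \right)} = \frac{29 + P}{2 I}$
$\frac{1349}{x{\left(-132,-5 \right)}} - \frac{39626}{-32740} = \frac{1349}{\frac{1}{2} \frac{1}{-5} \left(29 - 132\right)} - \frac{39626}{-32740} = \frac{1349}{\frac{1}{2} \left(- \frac{1}{5}\right) \left(-103\right)} - - \frac{19813}{16370} = \frac{1349}{\frac{103}{10}} + \frac{19813}{16370} = 1349 \cdot \frac{10}{103} + \frac{19813}{16370} = \frac{13490}{103} + \frac{19813}{16370} = \frac{222872039}{1686110}$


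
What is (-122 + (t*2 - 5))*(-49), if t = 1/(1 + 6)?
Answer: 6209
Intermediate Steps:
t = ⅐ (t = 1/7 = ⅐ ≈ 0.14286)
(-122 + (t*2 - 5))*(-49) = (-122 + ((⅐)*2 - 5))*(-49) = (-122 + (2/7 - 5))*(-49) = (-122 - 33/7)*(-49) = -887/7*(-49) = 6209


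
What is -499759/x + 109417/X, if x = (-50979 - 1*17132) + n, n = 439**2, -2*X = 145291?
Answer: -99879389609/18104711510 ≈ -5.5168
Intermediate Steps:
X = -145291/2 (X = -1/2*145291 = -145291/2 ≈ -72646.)
n = 192721
x = 124610 (x = (-50979 - 1*17132) + 192721 = (-50979 - 17132) + 192721 = -68111 + 192721 = 124610)
-499759/x + 109417/X = -499759/124610 + 109417/(-145291/2) = -499759*1/124610 + 109417*(-2/145291) = -499759/124610 - 218834/145291 = -99879389609/18104711510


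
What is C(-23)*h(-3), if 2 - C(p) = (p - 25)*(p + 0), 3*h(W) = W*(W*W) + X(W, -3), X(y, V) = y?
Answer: 11020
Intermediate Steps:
h(W) = W/3 + W³/3 (h(W) = (W*(W*W) + W)/3 = (W*W² + W)/3 = (W³ + W)/3 = (W + W³)/3 = W/3 + W³/3)
C(p) = 2 - p*(-25 + p) (C(p) = 2 - (p - 25)*(p + 0) = 2 - (-25 + p)*p = 2 - p*(-25 + p))
C(-23)*h(-3) = (2 - 1*(-23)² + 25*(-23))*((⅓)*(-3)*(1 + (-3)²)) = (2 - 1*529 - 575)*((⅓)*(-3)*(1 + 9)) = (2 - 529 - 575)*((⅓)*(-3)*10) = -1102*(-10) = 11020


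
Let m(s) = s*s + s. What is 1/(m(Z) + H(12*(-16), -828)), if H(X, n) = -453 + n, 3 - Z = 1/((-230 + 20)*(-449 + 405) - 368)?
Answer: -78712384/99886077399 ≈ -0.00078802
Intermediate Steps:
Z = 26615/8872 (Z = 3 - 1/((-230 + 20)*(-449 + 405) - 368) = 3 - 1/(-210*(-44) - 368) = 3 - 1/(9240 - 368) = 3 - 1/8872 = 26615/8872 ≈ 2.9999)
m(s) = s + s² (m(s) = s² + s = s + s²)
1/(m(Z) + H(12*(-16), -828)) = 1/(26615*(1 + 26615/8872)/8872 + (-453 - 828)) = 1/((26615/8872)*(35487/8872) - 1281) = 1/(944486505/78712384 - 1281) = 1/(-99886077399/78712384) = -78712384/99886077399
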